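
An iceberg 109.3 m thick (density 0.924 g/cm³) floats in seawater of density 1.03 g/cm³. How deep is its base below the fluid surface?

98.1 m

Draft d = t ρ_obj/ρ_fluid = 109.3 m × 0.924/1.03 = 98.1 m.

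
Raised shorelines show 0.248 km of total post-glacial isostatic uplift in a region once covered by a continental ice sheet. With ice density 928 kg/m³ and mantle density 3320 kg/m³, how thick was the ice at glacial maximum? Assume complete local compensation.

u = t ρ_ice/ρ_m → t = u ρ_m/ρ_ice = 0.248 km × 3320/928 = 0.887 km.

0.887 km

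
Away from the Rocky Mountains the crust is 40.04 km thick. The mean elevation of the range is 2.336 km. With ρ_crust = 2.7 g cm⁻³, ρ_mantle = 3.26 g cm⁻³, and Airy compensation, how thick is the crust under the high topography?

53.6 km

Root depth r = h ρ_c / (ρ_m − ρ_c) = 2.336 km × 2.7 / 0.56 = 11.26 km.
Total thickness = T + h + r = 40.04 km + 2.336 km + 11.26 km = 53.6 km.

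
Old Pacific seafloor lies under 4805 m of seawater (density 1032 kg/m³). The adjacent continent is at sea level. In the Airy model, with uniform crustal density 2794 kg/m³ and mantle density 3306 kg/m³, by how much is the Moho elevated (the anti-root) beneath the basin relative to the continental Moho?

16500 m

By Archimedes' principle applied to the lithosphere: replacing crust with seawater at the top is compensated by replacing crust with mantle at the base: d (ρ_c − ρ_w) = a (ρ_m − ρ_c).
a = d (ρ_c − ρ_w)/(ρ_m − ρ_c) = 4805 m × 1762/512 = 16500 m.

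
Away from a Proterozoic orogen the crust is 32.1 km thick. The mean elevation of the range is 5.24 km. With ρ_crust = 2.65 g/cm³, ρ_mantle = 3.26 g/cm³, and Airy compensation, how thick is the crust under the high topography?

60.1 km

Root depth r = h ρ_c / (ρ_m − ρ_c) = 5.24 km × 2.65 / 0.61 = 22.76 km.
Total thickness = T + h + r = 32.1 km + 5.24 km + 22.76 km = 60.1 km.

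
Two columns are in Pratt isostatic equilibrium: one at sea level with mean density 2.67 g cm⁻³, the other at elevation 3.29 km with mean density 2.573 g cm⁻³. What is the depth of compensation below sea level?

87.3 km

ρ_ref D = ρ (D + h) → D (ρ_ref − ρ) = ρ h.
D = ρ h/(ρ_ref − ρ) = 2.573 × 3.29 km/(2.67 − 2.573) = 87.3 km.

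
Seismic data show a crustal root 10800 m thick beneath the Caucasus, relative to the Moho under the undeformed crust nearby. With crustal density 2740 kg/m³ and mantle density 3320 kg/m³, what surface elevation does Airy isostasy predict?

Balancing pressure at the compensation depth: ρ_c h = (ρ_m − ρ_c) r.
h = r (ρ_m − ρ_c) / ρ_c = 10800 m × (3320 − 2740) / 2740 = 2290 m.

2290 m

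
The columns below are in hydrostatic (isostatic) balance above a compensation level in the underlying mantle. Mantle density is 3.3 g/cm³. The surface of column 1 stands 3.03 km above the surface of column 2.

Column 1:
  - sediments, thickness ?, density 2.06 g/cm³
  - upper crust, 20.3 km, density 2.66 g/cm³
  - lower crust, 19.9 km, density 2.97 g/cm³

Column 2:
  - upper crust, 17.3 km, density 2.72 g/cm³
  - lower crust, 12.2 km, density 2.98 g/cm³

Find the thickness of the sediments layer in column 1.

Take the compensation level at the base of the deeper column (depth z_c below the surface of column 1) and equate Σ ρ_i t_i down to z_c; mantle fills any gap and the z_c terms cancel.
Column 1: x×2.06 + 20.3×2.66 + 19.9×2.97 + (z_c − 40.2 − x)×3.3
Column 2: 3.03×0 + 17.3×2.72 + 12.2×2.98 + (z_c − 3.03 − 29.5)×3.3
The z_c×3.3 term appears on both sides and cancels. Collect the known terms of each column as K = Σ(ρt)_known − 3.3 × (depth of known layers): K_1 = 113.101 − 3.3×40.2 = −19.559; K_2 = 83.412 − 3.3×(3.03 + 29.5) = −23.937.
Balance: K_1 − x×(3.3 − 2.06) = K_2, so x = (K_1 − K_2)/(3.3 − 2.06) = 4.378/1.24 = 3.53 km.

3.53 km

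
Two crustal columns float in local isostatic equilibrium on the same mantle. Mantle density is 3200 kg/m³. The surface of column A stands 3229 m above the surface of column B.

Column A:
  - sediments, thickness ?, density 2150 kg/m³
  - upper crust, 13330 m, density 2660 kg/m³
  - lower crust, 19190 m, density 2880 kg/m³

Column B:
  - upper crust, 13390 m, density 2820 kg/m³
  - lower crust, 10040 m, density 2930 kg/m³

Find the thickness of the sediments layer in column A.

4560 m

Take the compensation level at the base of the deeper column (depth z_c below the surface of column A) and equate Σ ρ_i t_i down to z_c; mantle fills any gap and the z_c terms cancel.
Column A: x×2150 + 13330×2660 + 19190×2880 + (z_c − 32520 − x)×3200
Column B: 3229×0 + 13390×2820 + 10040×2930 + (z_c − 3229 − 23430)×3200
The z_c×3200 term appears on both sides and cancels. Collect the known terms of each column as K = Σ(ρt)_known − 3200 × (depth of known layers): K_A = 90725000 − 3200×32520 = −13339000; K_B = 67177000 − 3200×(3229 + 23430) = −18131800.
Balance: K_A − x×(3200 − 2150) = K_B, so x = (K_A − K_B)/(3200 − 2150) = 4792800/1050 = 4560 m.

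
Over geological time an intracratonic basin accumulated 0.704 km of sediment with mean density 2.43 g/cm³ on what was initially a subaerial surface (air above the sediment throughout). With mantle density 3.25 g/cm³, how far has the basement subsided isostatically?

Subaerial load: s = t ρ_sed / ρ_m = 0.704 km × 2.43/3.25 = 0.526 km.

0.526 km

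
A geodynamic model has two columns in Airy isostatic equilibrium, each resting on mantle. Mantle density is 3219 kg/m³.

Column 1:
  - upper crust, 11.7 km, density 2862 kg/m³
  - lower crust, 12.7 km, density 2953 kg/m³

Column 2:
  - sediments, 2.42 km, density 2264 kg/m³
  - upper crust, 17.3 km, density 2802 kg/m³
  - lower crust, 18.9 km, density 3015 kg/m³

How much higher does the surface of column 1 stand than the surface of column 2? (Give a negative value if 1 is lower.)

For any compensation level in the mantle, the mantle terms cancel and isostasy reduces to e = (Σt_1 − Σt_2) − (Σ(ρt)_1 − Σ(ρt)_2) / ρ_m.
Σt_1 = 24.4 km; Σt_2 = 38.62 km; Σ(ρt)_1 = 70988.5; Σ(ρt)_2 = 110936.98 (in km·kg/m³).
e = (24.4 − 38.62) − (70988.5 − 110936.98) / 3219 = −1.81 km.

−1.81 km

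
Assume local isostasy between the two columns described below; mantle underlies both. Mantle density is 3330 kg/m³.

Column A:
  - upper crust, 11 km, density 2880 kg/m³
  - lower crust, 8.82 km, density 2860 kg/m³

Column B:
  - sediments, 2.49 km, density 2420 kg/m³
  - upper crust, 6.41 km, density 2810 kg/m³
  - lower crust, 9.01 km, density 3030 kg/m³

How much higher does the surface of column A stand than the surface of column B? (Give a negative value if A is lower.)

0.238 km

For any compensation level in the mantle, the mantle terms cancel and isostasy reduces to e = (Σt_A − Σt_B) − (Σ(ρt)_A − Σ(ρt)_B) / ρ_m.
Σt_A = 19.82 km; Σt_B = 17.91 km; Σ(ρt)_A = 56905.2; Σ(ρt)_B = 51338.2 (in km·kg/m³).
e = (19.82 − 17.91) − (56905.2 − 51338.2) / 3330 = 0.238 km.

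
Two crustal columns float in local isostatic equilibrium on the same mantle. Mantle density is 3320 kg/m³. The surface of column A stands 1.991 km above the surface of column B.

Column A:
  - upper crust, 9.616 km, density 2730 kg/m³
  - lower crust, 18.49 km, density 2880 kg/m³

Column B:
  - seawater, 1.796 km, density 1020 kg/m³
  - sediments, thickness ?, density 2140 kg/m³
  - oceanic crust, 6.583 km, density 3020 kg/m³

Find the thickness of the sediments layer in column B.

0.926 km

Take the compensation level at the base of the deeper column (depth z_c below the surface of column A) and equate Σ ρ_i t_i down to z_c; mantle fills any gap and the z_c terms cancel.
Column A: 9.616×2730 + 18.49×2880 + (z_c − 28.106)×3320
Column B: 1.991×0 + 1.796×1020 + x×2140 + 6.583×3020 + (z_c − 1.991 − 8.379 − x)×3320
The z_c×3320 term appears on both sides and cancels. Collect the known terms of each column as K = Σ(ρt)_known − 3320 × (depth of known layers): K_A = 79502.88 − 3320×28.106 = −13809.04; K_B = 21712.58 − 3320×(1.991 + 8.379) = −12715.82.
Balance: K_A = K_B − x×(3320 − 2140), so x = (K_B − K_A)/(3320 − 2140) = 1093.22/1180 = 0.926 km.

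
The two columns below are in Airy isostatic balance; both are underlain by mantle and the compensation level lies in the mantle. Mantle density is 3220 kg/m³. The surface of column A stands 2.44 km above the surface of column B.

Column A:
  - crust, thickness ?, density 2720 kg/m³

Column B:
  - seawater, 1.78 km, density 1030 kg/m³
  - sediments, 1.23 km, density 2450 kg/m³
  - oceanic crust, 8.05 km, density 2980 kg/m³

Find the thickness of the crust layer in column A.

29.3 km

Take the compensation level at the base of the deeper column (depth z_c below the surface of column A) and equate Σ ρ_i t_i down to z_c; mantle fills any gap and the z_c terms cancel.
Column A: x×2720 + (z_c − 0 − x)×3220
Column B: 2.44×0 + 1.78×1030 + 1.23×2450 + 8.05×2980 + (z_c − 2.44 − 11.06)×3220
The z_c×3220 term appears on both sides and cancels. Collect the known terms of each column as K = Σ(ρt)_known − 3220 × (depth of known layers): K_A = 0 − 3220×0 = 0; K_B = 28835.9 − 3220×(2.44 + 11.06) = −14634.1.
Balance: K_A − x×(3220 − 2720) = K_B, so x = (K_A − K_B)/(3220 − 2720) = 14634.1/500 = 29.3 km.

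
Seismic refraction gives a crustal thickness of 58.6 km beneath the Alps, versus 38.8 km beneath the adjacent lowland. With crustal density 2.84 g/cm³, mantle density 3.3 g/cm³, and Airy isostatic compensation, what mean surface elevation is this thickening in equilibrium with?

2.76 km

Excess crust Δ = 58.6 km − 38.8 km = 19.8 km, split between elevation h and root r with h + r = Δ.
Airy balance ρ_c h = (ρ_m − ρ_c) r gives r = h ρ_c/(ρ_m − ρ_c), so h (1 + ρ_c/(ρ_m − ρ_c)) = Δ, i.e. h = Δ (ρ_m − ρ_c)/ρ_m.
h = 19.8 km × 0.46/3.3 = 2.76 km.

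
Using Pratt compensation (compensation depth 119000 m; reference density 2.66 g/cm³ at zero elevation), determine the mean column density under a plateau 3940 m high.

2.57 g/cm³

Pratt balance: ρ_ref D = ρ (D + h).
ρ = ρ_ref D/(D + h) = 2.66 × 119000 m/(119000 m + 3940 m) = 2.57 g/cm³.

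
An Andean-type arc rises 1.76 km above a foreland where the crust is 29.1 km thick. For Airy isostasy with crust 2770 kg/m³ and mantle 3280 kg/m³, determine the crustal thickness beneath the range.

40.4 km

Root depth r = h ρ_c / (ρ_m − ρ_c) = 1.76 km × 2770 / 510 = 9.559 km.
Total thickness = T + h + r = 29.1 km + 1.76 km + 9.559 km = 40.4 km.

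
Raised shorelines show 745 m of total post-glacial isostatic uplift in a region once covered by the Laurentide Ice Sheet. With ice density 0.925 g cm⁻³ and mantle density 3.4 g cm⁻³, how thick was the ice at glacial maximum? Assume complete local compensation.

2740 m

u = t ρ_ice/ρ_m → t = u ρ_m/ρ_ice = 745 m × 3.4/0.925 = 2740 m.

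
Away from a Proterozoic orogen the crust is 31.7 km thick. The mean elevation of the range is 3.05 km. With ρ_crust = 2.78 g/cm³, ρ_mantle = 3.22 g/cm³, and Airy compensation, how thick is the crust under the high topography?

Root depth r = h ρ_c / (ρ_m − ρ_c) = 3.05 km × 2.78 / 0.44 = 19.27 km.
Total thickness = T + h + r = 31.7 km + 3.05 km + 19.27 km = 54 km.

54 km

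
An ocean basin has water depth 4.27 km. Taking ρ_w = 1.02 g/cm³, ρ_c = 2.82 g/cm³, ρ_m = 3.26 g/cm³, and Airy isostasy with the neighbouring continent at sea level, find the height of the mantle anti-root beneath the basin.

17.5 km

For local isostatic compensation: replacing crust with seawater at the top is compensated by replacing crust with mantle at the base: d (ρ_c − ρ_w) = a (ρ_m − ρ_c).
a = d (ρ_c − ρ_w)/(ρ_m − ρ_c) = 4.27 km × 1.8/0.44 = 17.5 km.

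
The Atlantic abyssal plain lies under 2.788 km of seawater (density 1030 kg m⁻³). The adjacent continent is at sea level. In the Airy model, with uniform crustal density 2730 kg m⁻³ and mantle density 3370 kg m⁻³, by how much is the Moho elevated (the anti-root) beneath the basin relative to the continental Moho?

7.41 km

In Airy isostatic equilibrium: replacing crust with seawater at the top is compensated by replacing crust with mantle at the base: d (ρ_c − ρ_w) = a (ρ_m − ρ_c).
a = d (ρ_c − ρ_w)/(ρ_m − ρ_c) = 2.788 km × 1700/640 = 7.41 km.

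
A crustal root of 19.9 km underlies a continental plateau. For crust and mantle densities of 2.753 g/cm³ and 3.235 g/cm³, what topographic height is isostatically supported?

Isostatic balance requires: ρ_c h = (ρ_m − ρ_c) r.
h = r (ρ_m − ρ_c) / ρ_c = 19.9 km × (3.235 − 2.753) / 2.753 = 3.48 km.

3.48 km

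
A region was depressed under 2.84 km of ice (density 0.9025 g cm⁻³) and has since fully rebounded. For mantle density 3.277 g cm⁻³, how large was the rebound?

Removing the load lets mantle flow back in; uplift u satisfies ρ_ice t = ρ_m u.
u = t ρ_ice/ρ_m = 2.84 km × 0.9025/3.277 = 0.782 km.

0.782 km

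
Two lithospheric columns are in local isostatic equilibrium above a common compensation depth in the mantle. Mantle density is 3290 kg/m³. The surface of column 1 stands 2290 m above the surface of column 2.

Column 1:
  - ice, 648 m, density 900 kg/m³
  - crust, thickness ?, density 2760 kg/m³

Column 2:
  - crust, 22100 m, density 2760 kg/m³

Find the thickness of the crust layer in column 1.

Take the compensation level at the base of the deeper column (depth z_c below the surface of column 1) and equate Σ ρ_i t_i down to z_c; mantle fills any gap and the z_c terms cancel.
Column 1: 648×900 + x×2760 + (z_c − 648 − x)×3290
Column 2: 2290×0 + 22100×2760 + (z_c − 2290 − 22100)×3290
The z_c×3290 term appears on both sides and cancels. Collect the known terms of each column as K = Σ(ρt)_known − 3290 × (depth of known layers): K_1 = 583200 − 3290×648 = −1548720; K_2 = 60996000 − 3290×(2290 + 22100) = −19247100.
Balance: K_1 − x×(3290 − 2760) = K_2, so x = (K_1 − K_2)/(3290 − 2760) = 17698400/530 = 33400 m.

33400 m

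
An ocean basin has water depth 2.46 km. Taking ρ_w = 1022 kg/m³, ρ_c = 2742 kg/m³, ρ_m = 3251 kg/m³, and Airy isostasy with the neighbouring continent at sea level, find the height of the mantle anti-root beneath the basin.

8.31 km

In Airy isostatic equilibrium: replacing crust with seawater at the top is compensated by replacing crust with mantle at the base: d (ρ_c − ρ_w) = a (ρ_m − ρ_c).
a = d (ρ_c − ρ_w)/(ρ_m − ρ_c) = 2.46 km × 1720/509 = 8.31 km.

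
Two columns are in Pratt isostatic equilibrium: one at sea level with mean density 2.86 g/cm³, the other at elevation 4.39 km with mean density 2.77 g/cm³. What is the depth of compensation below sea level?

135 km

ρ_ref D = ρ (D + h) → D (ρ_ref − ρ) = ρ h.
D = ρ h/(ρ_ref − ρ) = 2.77 × 4.39 km/(2.86 − 2.77) = 135 km.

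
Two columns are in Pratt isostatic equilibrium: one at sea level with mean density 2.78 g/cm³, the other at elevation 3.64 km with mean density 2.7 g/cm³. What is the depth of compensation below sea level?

ρ_ref D = ρ (D + h) → D (ρ_ref − ρ) = ρ h.
D = ρ h/(ρ_ref − ρ) = 2.7 × 3.64 km/(2.78 − 2.7) = 123 km.

123 km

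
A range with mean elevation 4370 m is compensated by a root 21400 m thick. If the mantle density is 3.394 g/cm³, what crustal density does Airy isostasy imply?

2.82 g/cm³

ρ_c h = (ρ_m − ρ_c) r → ρ_c (h + r) = ρ_m r → ρ_c = ρ_m r / (h + r).
ρ_c = 3.394 × 21400 m / (4370 m + 21400 m) = 2.82 g/cm³.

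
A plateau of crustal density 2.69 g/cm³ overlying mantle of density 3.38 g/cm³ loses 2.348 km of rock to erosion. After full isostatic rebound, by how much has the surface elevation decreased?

Rebound u = e ρ_c/ρ_m = 2.348 km × 2.69/3.38 = 1.869 km.
Net surface drop = e − u = 2.348 km − 1.869 km = e (ρ_m − ρ_c)/ρ_m = 0.479 km.

0.479 km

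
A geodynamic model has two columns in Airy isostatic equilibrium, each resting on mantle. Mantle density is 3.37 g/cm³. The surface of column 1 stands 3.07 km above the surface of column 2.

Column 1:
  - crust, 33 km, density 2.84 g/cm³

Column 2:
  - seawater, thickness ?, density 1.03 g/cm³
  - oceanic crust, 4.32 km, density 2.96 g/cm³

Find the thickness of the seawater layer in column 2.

2.3 km

Take the compensation level at the base of the deeper column (depth z_c below the surface of column 1) and equate Σ ρ_i t_i down to z_c; mantle fills any gap and the z_c terms cancel.
Column 1: 33×2.84 + (z_c − 33)×3.37
Column 2: 3.07×0 + x×1.03 + 4.32×2.96 + (z_c − 3.07 − 4.32 − x)×3.37
The z_c×3.37 term appears on both sides and cancels. Collect the known terms of each column as K = Σ(ρt)_known − 3.37 × (depth of known layers): K_1 = 93.72 − 3.37×33 = −17.49; K_2 = 12.7872 − 3.37×(3.07 + 4.32) = −12.1171.
Balance: K_1 = K_2 − x×(3.37 − 1.03), so x = (K_2 − K_1)/(3.37 − 1.03) = 5.3729/2.34 = 2.3 km.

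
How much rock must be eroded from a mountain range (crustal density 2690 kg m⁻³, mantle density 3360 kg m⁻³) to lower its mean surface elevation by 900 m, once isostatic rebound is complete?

Net drop Δ = e − u = e − e ρ_c/ρ_m = e (ρ_m − ρ_c)/ρ_m.
e = Δ ρ_m/(ρ_m − ρ_c) = 900 m × 3360/670 = 4510 m.

4510 m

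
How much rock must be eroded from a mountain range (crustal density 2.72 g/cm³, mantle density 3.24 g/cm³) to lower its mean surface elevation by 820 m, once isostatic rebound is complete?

5110 m

Net drop Δ = e − u = e − e ρ_c/ρ_m = e (ρ_m − ρ_c)/ρ_m.
e = Δ ρ_m/(ρ_m − ρ_c) = 820 m × 3.24/0.52 = 5110 m.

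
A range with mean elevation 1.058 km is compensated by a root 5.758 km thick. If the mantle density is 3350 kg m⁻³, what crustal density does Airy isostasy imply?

2830 kg m⁻³

ρ_c h = (ρ_m − ρ_c) r → ρ_c (h + r) = ρ_m r → ρ_c = ρ_m r / (h + r).
ρ_c = 3350 × 5.758 km / (1.058 km + 5.758 km) = 2830 kg m⁻³.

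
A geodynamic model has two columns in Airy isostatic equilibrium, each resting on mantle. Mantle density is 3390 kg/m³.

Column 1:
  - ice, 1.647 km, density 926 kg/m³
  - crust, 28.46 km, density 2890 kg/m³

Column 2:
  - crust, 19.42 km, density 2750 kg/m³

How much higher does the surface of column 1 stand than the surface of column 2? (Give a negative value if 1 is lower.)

1.73 km

For any compensation level in the mantle, the mantle terms cancel and isostasy reduces to e = (Σt_1 − Σt_2) − (Σ(ρt)_1 − Σ(ρt)_2) / ρ_m.
Σt_1 = 30.107 km; Σt_2 = 19.42 km; Σ(ρt)_1 = 83774.522; Σ(ρt)_2 = 53405 (in km·kg/m³).
e = (30.107 − 19.42) − (83774.522 − 53405) / 3390 = 1.73 km.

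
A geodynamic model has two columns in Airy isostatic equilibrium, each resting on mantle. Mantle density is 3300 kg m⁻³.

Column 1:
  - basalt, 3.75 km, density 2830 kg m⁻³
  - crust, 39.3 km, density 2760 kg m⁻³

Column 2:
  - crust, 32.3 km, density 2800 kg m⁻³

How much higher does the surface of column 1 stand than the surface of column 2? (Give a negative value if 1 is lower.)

2.07 km

For any compensation level in the mantle, the mantle terms cancel and isostasy reduces to e = (Σt_1 − Σt_2) − (Σ(ρt)_1 − Σ(ρt)_2) / ρ_m.
Σt_1 = 43.05 km; Σt_2 = 32.3 km; Σ(ρt)_1 = 119080.5; Σ(ρt)_2 = 90440 (in km·kg m⁻³).
e = (43.05 − 32.3) − (119080.5 − 90440) / 3300 = 2.07 km.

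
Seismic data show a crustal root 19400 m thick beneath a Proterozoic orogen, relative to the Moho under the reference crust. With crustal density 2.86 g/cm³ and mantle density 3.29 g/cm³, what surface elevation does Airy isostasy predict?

Isostatic balance requires: ρ_c h = (ρ_m − ρ_c) r.
h = r (ρ_m − ρ_c) / ρ_c = 19400 m × (3.29 − 2.86) / 2.86 = 2920 m.

2920 m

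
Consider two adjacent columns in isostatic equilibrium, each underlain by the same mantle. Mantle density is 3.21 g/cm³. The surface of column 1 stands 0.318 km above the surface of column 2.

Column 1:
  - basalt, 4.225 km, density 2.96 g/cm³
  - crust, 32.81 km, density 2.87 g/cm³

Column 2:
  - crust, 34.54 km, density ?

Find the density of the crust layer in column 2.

Take the compensation level at the base of the deeper column (depth z_c below the surface of column 1) and equate Σ ρ_i t_i down to z_c; mantle fills any gap and the z_c terms cancel.
Column 1: 4.225×2.96 + 32.81×2.87 + (z_c − 37.035)×3.21
Column 2: 0.318×0 + 34.54×ρ + (z_c − 0.318 − 34.54)×3.21
The z_c×3.21 term appears on both sides and cancels. Collect the known terms of each column as K = Σ(ρt)_known − 3.21 × (depth of known layers): K_1 = 106.6707 − 3.21×37.035 = −12.21165; K_2 = 0 − 3.21×(0.318 + 34.54) = −111.89418.
Balance: K_1 = K_2 + 34.54×ρ, so ρ = (K_1 − K_2)/34.54 = 99.6825/34.54 = 2.89 g/cm³.

2.89 g/cm³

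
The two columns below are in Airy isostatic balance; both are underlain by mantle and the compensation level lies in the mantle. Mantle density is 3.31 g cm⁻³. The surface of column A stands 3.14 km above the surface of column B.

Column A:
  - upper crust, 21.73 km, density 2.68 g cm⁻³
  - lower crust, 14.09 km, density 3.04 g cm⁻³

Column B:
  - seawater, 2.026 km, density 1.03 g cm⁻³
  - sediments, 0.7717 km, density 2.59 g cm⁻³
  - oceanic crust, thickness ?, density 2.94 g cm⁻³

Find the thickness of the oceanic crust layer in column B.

Take the compensation level at the base of the deeper column (depth z_c below the surface of column A) and equate Σ ρ_i t_i down to z_c; mantle fills any gap and the z_c terms cancel.
Column A: 21.73×2.68 + 14.09×3.04 + (z_c − 35.82)×3.31
Column B: 3.14×0 + 2.026×1.03 + 0.7717×2.59 + x×2.94 + (z_c − 3.14 − 2.7977 − x)×3.31
The z_c×3.31 term appears on both sides and cancels. Collect the known terms of each column as K = Σ(ρt)_known − 3.31 × (depth of known layers): K_A = 101.07 − 3.31×35.82 = −17.4942; K_B = 4.085483 − 3.31×(3.14 + 2.7977) = −15.568304.
Balance: K_A = K_B − x×(3.31 − 2.94), so x = (K_B − K_A)/(3.31 − 2.94) = 1.9259/0.37 = 5.21 km.

5.21 km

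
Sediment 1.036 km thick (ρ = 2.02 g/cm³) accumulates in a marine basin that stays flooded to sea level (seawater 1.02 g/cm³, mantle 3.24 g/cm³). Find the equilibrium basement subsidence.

Submarine loading: the sediment displaces seawater, and the subsidence is in turn flooded, so s (ρ_m − ρ_w) = t (ρ_sed − ρ_w).
s = 1.036 km × (2.02 − 1.02) / (3.24 − 1.02) = 0.467 km.

0.467 km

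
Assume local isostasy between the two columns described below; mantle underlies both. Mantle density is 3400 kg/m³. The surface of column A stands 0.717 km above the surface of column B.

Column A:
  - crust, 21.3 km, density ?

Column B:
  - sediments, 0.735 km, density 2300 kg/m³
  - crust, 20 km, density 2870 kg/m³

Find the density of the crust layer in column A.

Take the compensation level at the base of the deeper column (depth z_c below the surface of column A) and equate Σ ρ_i t_i down to z_c; mantle fills any gap and the z_c terms cancel.
Column A: 21.3×ρ + (z_c − 21.3)×3400
Column B: 0.717×0 + 0.735×2300 + 20×2870 + (z_c − 0.717 − 20.735)×3400
The z_c×3400 term appears on both sides and cancels. Collect the known terms of each column as K = Σ(ρt)_known − 3400 × (depth of known layers): K_A = 0 − 3400×21.3 = −72420; K_B = 59090.5 − 3400×(0.717 + 20.735) = −13846.3.
Balance: K_A + 21.3×ρ = K_B, so ρ = (K_B − K_A)/21.3 = 58573.7/21.3 = 2750 kg/m³.

2750 kg/m³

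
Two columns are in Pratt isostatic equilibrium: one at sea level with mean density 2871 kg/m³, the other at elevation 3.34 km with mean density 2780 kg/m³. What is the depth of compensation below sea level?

ρ_ref D = ρ (D + h) → D (ρ_ref − ρ) = ρ h.
D = ρ h/(ρ_ref − ρ) = 2780 × 3.34 km/(2871 − 2780) = 102 km.

102 km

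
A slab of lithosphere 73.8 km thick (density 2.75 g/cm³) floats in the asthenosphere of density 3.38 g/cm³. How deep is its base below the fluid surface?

60 km

Draft d = t ρ_obj/ρ_fluid = 73.8 km × 2.75/3.38 = 60 km.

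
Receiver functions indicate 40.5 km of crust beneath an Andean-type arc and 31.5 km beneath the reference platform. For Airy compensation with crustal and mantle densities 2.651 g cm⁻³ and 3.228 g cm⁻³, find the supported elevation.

Excess crust Δ = 40.5 km − 31.5 km = 9 km, split between elevation h and root r with h + r = Δ.
Airy balance ρ_c h = (ρ_m − ρ_c) r gives r = h ρ_c/(ρ_m − ρ_c), so h (1 + ρ_c/(ρ_m − ρ_c)) = Δ, i.e. h = Δ (ρ_m − ρ_c)/ρ_m.
h = 9 km × 0.577/3.228 = 1.61 km.

1.61 km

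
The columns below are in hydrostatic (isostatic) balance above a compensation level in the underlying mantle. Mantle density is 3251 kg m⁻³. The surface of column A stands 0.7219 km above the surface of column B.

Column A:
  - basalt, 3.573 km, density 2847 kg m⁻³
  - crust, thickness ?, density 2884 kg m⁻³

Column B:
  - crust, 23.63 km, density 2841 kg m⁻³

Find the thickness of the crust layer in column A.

Take the compensation level at the base of the deeper column (depth z_c below the surface of column A) and equate Σ ρ_i t_i down to z_c; mantle fills any gap and the z_c terms cancel.
Column A: 3.573×2847 + x×2884 + (z_c − 3.573 − x)×3251
Column B: 0.7219×0 + 23.63×2841 + (z_c − 0.7219 − 23.63)×3251
The z_c×3251 term appears on both sides and cancels. Collect the known terms of each column as K = Σ(ρt)_known − 3251 × (depth of known layers): K_A = 10172.331 − 3251×3.573 = −1443.492; K_B = 67132.83 − 3251×(0.7219 + 23.63) = −12035.1969.
Balance: K_A − x×(3251 − 2884) = K_B, so x = (K_A − K_B)/(3251 − 2884) = 10591.7/367 = 28.9 km.

28.9 km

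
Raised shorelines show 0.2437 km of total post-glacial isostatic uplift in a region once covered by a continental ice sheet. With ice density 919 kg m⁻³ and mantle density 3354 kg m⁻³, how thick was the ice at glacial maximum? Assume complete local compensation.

u = t ρ_ice/ρ_m → t = u ρ_m/ρ_ice = 0.2437 km × 3354/919 = 0.889 km.

0.889 km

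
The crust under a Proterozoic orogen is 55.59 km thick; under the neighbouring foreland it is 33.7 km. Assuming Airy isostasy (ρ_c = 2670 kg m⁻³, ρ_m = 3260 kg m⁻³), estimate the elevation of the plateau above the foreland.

Excess crust Δ = 55.59 km − 33.7 km = 21.89 km, split between elevation h and root r with h + r = Δ.
Airy balance ρ_c h = (ρ_m − ρ_c) r gives r = h ρ_c/(ρ_m − ρ_c), so h (1 + ρ_c/(ρ_m − ρ_c)) = Δ, i.e. h = Δ (ρ_m − ρ_c)/ρ_m.
h = 21.89 km × 590/3260 = 3.96 km.

3.96 km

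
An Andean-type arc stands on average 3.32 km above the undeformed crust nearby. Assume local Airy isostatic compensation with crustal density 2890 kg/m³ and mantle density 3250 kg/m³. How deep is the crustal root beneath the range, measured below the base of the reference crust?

Isostatic balance requires: the weight of the topography is balanced by the buoyancy of the root, ρ_c h = (ρ_m − ρ_c) r.
r = h · ρ_c / (ρ_m − ρ_c) = 3.32 km × 2890 / (3250 − 2890) = 26.7 km.

26.7 km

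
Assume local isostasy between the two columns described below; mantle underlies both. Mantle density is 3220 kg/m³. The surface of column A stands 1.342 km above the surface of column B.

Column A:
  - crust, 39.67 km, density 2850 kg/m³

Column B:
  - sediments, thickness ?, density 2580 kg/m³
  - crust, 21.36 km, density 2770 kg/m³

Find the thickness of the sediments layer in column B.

1.16 km

Take the compensation level at the base of the deeper column (depth z_c below the surface of column A) and equate Σ ρ_i t_i down to z_c; mantle fills any gap and the z_c terms cancel.
Column A: 39.67×2850 + (z_c − 39.67)×3220
Column B: 1.342×0 + x×2580 + 21.36×2770 + (z_c − 1.342 − 21.36 − x)×3220
The z_c×3220 term appears on both sides and cancels. Collect the known terms of each column as K = Σ(ρt)_known − 3220 × (depth of known layers): K_A = 113059.5 − 3220×39.67 = −14677.9; K_B = 59167.2 − 3220×(1.342 + 21.36) = −13933.24.
Balance: K_A = K_B − x×(3220 − 2580), so x = (K_B − K_A)/(3220 − 2580) = 744.66/640 = 1.16 km.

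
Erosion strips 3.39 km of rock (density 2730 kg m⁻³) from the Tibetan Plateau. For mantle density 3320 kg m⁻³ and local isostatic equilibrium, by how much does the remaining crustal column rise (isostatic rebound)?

Unloading: uplift u = e ρ_c/ρ_m = 3.39 km × 2730/3320 = 2.79 km.

2.79 km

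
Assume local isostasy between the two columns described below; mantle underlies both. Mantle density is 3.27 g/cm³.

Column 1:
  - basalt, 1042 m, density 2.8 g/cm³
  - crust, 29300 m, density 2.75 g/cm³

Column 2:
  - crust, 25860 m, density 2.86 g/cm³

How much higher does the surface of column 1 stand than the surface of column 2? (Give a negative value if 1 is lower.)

For any compensation level in the mantle, the mantle terms cancel and isostasy reduces to e = (Σt_1 − Σt_2) − (Σ(ρt)_1 − Σ(ρt)_2) / ρ_m.
Σt_1 = 30342 m; Σt_2 = 25860 m; Σ(ρt)_1 = 83492.6; Σ(ρt)_2 = 73959.6 (in m·g/cm³).
e = (30342 − 25860) − (83492.6 − 73959.6) / 3.27 = 1570 m.

1570 m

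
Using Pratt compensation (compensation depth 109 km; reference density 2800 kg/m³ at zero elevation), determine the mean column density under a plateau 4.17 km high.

2700 kg/m³

Pratt balance: ρ_ref D = ρ (D + h).
ρ = ρ_ref D/(D + h) = 2800 × 109 km/(109 km + 4.17 km) = 2700 kg/m³.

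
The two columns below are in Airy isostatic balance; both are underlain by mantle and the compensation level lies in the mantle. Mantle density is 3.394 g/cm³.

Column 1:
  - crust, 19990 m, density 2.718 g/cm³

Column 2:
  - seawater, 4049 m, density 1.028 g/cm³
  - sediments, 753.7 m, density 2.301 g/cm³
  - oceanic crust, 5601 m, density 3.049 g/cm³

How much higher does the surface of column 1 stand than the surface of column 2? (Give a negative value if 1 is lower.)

347 m

For any compensation level in the mantle, the mantle terms cancel and isostasy reduces to e = (Σt_1 − Σt_2) − (Σ(ρt)_1 − Σ(ρt)_2) / ρ_m.
Σt_1 = 19990 m; Σt_2 = 10403.7 m; Σ(ρt)_1 = 54332.82; Σ(ρt)_2 = 22974.0847 (in m·g/cm³).
e = (19990 − 10403.7) − (54332.82 − 22974.0847) / 3.394 = 347 m.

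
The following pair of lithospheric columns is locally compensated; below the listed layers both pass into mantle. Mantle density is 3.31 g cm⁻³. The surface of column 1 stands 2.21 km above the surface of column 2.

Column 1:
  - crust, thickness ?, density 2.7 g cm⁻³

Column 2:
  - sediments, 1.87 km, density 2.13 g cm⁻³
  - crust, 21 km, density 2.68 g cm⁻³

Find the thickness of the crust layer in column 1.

37.3 km

Take the compensation level at the base of the deeper column (depth z_c below the surface of column 1) and equate Σ ρ_i t_i down to z_c; mantle fills any gap and the z_c terms cancel.
Column 1: x×2.7 + (z_c − 0 − x)×3.31
Column 2: 2.21×0 + 1.87×2.13 + 21×2.68 + (z_c − 2.21 − 22.87)×3.31
The z_c×3.31 term appears on both sides and cancels. Collect the known terms of each column as K = Σ(ρt)_known − 3.31 × (depth of known layers): K_1 = 0 − 3.31×0 = 0; K_2 = 60.2631 − 3.31×(2.21 + 22.87) = −22.7517.
Balance: K_1 − x×(3.31 − 2.7) = K_2, so x = (K_1 − K_2)/(3.31 − 2.7) = 22.7517/0.61 = 37.3 km.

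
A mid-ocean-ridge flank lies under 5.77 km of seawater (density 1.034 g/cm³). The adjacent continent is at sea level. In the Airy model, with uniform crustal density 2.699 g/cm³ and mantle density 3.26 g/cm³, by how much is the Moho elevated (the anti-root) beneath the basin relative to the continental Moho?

17.1 km

For local isostatic compensation: replacing crust with seawater at the top is compensated by replacing crust with mantle at the base: d (ρ_c − ρ_w) = a (ρ_m − ρ_c).
a = d (ρ_c − ρ_w)/(ρ_m − ρ_c) = 5.77 km × 1.665/0.561 = 17.1 km.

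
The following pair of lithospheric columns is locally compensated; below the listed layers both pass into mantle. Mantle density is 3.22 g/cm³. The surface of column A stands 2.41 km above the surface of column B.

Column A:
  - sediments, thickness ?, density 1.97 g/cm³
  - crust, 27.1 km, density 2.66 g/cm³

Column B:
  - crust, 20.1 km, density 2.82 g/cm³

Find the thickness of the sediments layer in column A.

Take the compensation level at the base of the deeper column (depth z_c below the surface of column A) and equate Σ ρ_i t_i down to z_c; mantle fills any gap and the z_c terms cancel.
Column A: x×1.97 + 27.1×2.66 + (z_c − 27.1 − x)×3.22
Column B: 2.41×0 + 20.1×2.82 + (z_c − 2.41 − 20.1)×3.22
The z_c×3.22 term appears on both sides and cancels. Collect the known terms of each column as K = Σ(ρt)_known − 3.22 × (depth of known layers): K_A = 72.086 − 3.22×27.1 = −15.176; K_B = 56.682 − 3.22×(2.41 + 20.1) = −15.8002.
Balance: K_A − x×(3.22 − 1.97) = K_B, so x = (K_A − K_B)/(3.22 − 1.97) = 0.6242/1.25 = 0.499 km.

0.499 km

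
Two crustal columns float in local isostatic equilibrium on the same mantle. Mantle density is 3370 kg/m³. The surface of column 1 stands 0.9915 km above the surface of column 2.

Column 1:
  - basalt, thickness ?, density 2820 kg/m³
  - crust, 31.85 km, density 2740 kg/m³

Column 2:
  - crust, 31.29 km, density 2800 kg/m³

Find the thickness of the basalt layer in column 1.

Take the compensation level at the base of the deeper column (depth z_c below the surface of column 1) and equate Σ ρ_i t_i down to z_c; mantle fills any gap and the z_c terms cancel.
Column 1: x×2820 + 31.85×2740 + (z_c − 31.85 − x)×3370
Column 2: 0.9915×0 + 31.29×2800 + (z_c − 0.9915 − 31.29)×3370
The z_c×3370 term appears on both sides and cancels. Collect the known terms of each column as K = Σ(ρt)_known − 3370 × (depth of known layers): K_1 = 87269 − 3370×31.85 = −20065.5; K_2 = 87612 − 3370×(0.9915 + 31.29) = −21176.655.
Balance: K_1 − x×(3370 − 2820) = K_2, so x = (K_1 − K_2)/(3370 − 2820) = 1111.15/550 = 2.02 km.

2.02 km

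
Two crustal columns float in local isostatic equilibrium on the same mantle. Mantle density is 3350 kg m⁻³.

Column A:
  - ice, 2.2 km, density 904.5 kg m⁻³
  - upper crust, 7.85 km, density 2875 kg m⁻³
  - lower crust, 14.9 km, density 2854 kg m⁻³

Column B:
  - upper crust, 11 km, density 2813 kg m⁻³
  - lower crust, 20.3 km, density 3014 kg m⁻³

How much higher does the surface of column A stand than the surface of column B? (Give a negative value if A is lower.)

For any compensation level in the mantle, the mantle terms cancel and isostasy reduces to e = (Σt_A − Σt_B) − (Σ(ρt)_A − Σ(ρt)_B) / ρ_m.
Σt_A = 24.95 km; Σt_B = 31.3 km; Σ(ρt)_A = 67083.25; Σ(ρt)_B = 92127.2 (in km·kg m⁻³).
e = (24.95 − 31.3) − (67083.25 − 92127.2) / 3350 = 1.13 km.

1.13 km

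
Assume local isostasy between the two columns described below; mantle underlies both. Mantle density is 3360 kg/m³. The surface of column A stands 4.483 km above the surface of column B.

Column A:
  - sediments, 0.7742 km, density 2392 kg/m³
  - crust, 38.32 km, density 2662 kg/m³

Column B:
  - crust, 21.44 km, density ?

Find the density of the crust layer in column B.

Take the compensation level at the base of the deeper column (depth z_c below the surface of column A) and equate Σ ρ_i t_i down to z_c; mantle fills any gap and the z_c terms cancel.
Column A: 0.7742×2392 + 38.32×2662 + (z_c − 39.0942)×3360
Column B: 4.483×0 + 21.44×ρ + (z_c − 4.483 − 21.44)×3360
The z_c×3360 term appears on both sides and cancels. Collect the known terms of each column as K = Σ(ρt)_known − 3360 × (depth of known layers): K_A = 103859.726 − 3360×39.0942 = −27496.7856; K_B = 0 − 3360×(4.483 + 21.44) = −87101.28.
Balance: K_A = K_B + 21.44×ρ, so ρ = (K_A − K_B)/21.44 = 59604.5/21.44 = 2780 kg/m³.

2780 kg/m³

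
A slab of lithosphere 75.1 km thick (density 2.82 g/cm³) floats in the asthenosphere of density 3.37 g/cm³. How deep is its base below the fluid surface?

Draft d = t ρ_obj/ρ_fluid = 75.1 km × 2.82/3.37 = 62.8 km.

62.8 km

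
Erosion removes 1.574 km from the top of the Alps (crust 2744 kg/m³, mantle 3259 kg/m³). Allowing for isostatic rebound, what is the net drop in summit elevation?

0.249 km

Rebound u = e ρ_c/ρ_m = 1.574 km × 2744/3259 = 1.325 km.
Net surface drop = e − u = 1.574 km − 1.325 km = e (ρ_m − ρ_c)/ρ_m = 0.249 km.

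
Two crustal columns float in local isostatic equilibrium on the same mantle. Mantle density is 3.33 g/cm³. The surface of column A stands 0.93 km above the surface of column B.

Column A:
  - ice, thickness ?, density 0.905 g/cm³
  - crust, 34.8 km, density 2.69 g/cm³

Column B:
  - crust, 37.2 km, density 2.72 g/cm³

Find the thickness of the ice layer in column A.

1.45 km

Take the compensation level at the base of the deeper column (depth z_c below the surface of column A) and equate Σ ρ_i t_i down to z_c; mantle fills any gap and the z_c terms cancel.
Column A: x×0.905 + 34.8×2.69 + (z_c − 34.8 − x)×3.33
Column B: 0.93×0 + 37.2×2.72 + (z_c − 0.93 − 37.2)×3.33
The z_c×3.33 term appears on both sides and cancels. Collect the known terms of each column as K = Σ(ρt)_known − 3.33 × (depth of known layers): K_A = 93.612 − 3.33×34.8 = −22.272; K_B = 101.184 − 3.33×(0.93 + 37.2) = −25.7889.
Balance: K_A − x×(3.33 − 0.905) = K_B, so x = (K_A − K_B)/(3.33 − 0.905) = 3.5169/2.425 = 1.45 km.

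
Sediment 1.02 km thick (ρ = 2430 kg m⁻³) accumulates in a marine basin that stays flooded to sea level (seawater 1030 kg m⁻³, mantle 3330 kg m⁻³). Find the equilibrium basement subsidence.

Submarine loading: the sediment displaces seawater, and the subsidence is in turn flooded, so s (ρ_m − ρ_w) = t (ρ_sed − ρ_w).
s = 1.02 km × (2430 − 1030) / (3330 − 1030) = 0.621 km.

0.621 km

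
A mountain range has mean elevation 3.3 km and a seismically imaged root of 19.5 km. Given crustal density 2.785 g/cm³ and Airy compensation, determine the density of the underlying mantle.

Airy balance: ρ_c h = (ρ_m − ρ_c) r → ρ_m = ρ_c (1 + h/r).
ρ_m = 2.785 × (1 + 3.3 km/19.5 km) = 3.26 g/cm³.

3.26 g/cm³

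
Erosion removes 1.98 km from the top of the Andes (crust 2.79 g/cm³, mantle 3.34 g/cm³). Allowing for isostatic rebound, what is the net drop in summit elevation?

Rebound u = e ρ_c/ρ_m = 1.98 km × 2.79/3.34 = 1.654 km.
Net surface drop = e − u = 1.98 km − 1.654 km = e (ρ_m − ρ_c)/ρ_m = 0.326 km.

0.326 km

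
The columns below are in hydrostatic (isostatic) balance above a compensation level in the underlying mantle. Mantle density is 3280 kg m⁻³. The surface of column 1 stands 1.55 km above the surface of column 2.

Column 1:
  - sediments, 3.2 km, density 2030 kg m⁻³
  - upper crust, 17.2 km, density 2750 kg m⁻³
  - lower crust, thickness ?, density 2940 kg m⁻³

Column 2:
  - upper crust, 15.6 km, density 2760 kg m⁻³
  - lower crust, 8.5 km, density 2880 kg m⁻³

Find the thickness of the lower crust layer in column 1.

10.2 km

Take the compensation level at the base of the deeper column (depth z_c below the surface of column 1) and equate Σ ρ_i t_i down to z_c; mantle fills any gap and the z_c terms cancel.
Column 1: 3.2×2030 + 17.2×2750 + x×2940 + (z_c − 20.4 − x)×3280
Column 2: 1.55×0 + 15.6×2760 + 8.5×2880 + (z_c − 1.55 − 24.1)×3280
The z_c×3280 term appears on both sides and cancels. Collect the known terms of each column as K = Σ(ρt)_known − 3280 × (depth of known layers): K_1 = 53796 − 3280×20.4 = −13116; K_2 = 67536 − 3280×(1.55 + 24.1) = −16596.
Balance: K_1 − x×(3280 − 2940) = K_2, so x = (K_1 − K_2)/(3280 − 2940) = 3480/340 = 10.2 km.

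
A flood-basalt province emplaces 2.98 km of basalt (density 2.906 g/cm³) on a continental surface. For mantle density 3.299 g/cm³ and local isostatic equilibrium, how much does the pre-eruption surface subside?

Subaerial loading: s = t ρ_load / ρ_m.
s = 2.98 km × 2.906/3.299 = 2.63 km.

2.63 km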